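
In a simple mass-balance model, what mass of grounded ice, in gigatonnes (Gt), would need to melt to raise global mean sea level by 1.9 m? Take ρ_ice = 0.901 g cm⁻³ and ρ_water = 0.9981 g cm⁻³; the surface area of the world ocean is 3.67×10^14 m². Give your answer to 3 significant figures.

Required water volume = Δh × A = 1.9 m × 3.67×10^14 m² = 6.973×10^14 m³.
ρ_w = 0.9981 g cm⁻³ = 998.1 kg m⁻³, so the mass of water = 6.973×10^14 m³ × 998.1 kg m⁻³ = 6.960×10^17 kg = 6.96×10^5 Gt (and the same mass of ice, by conservation).

≈ 6.96×10^5 Gt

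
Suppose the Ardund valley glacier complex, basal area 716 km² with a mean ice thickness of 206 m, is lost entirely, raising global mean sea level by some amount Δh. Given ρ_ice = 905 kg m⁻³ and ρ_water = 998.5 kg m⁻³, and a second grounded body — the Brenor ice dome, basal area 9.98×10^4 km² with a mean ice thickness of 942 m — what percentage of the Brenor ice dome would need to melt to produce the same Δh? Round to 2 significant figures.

Equal sea-level rise means equal mass of meltwater, i.e. equal mass of ice lost.
Ice mass of Ardund: 1.335×10^14 kg; ice mass of Brenor: 8.508×10^16 kg.
Fraction required = 1.335×10^14 / 8.508×10^16 = 1.57×10^-3 → 0.16 %.

≈ 0.16 %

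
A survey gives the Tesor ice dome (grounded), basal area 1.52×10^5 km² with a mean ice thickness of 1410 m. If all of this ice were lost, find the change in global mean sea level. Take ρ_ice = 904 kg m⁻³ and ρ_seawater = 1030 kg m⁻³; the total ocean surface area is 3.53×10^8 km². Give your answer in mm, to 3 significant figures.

Tesor: ice volume = 1.52×10^5 km² × 1410 m = 2.143×10^5 km³; 2.143×10^5 × (904/1030) = 1.881×10^5 km³ of water.
Spread over 3.53×10^14 m² of ocean, Δh = 1.881×10^14 / 3.53×10^14 = 0.533 m = 533 mm.

≈ 533 mm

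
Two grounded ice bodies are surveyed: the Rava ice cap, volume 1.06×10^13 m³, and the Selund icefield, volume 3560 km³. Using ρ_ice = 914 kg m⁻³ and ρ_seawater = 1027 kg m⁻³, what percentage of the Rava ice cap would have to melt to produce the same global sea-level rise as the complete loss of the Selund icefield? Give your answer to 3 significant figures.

≈ 33.6 %

Equal sea-level rise means equal mass of meltwater, i.e. equal mass of ice lost.
Ice mass of Selund: 3.254×10^15 kg; ice mass of Rava: 9.688×10^15 kg.
Fraction required = 3.254×10^15 / 9.688×10^15 = 0.336 → 33.6 %.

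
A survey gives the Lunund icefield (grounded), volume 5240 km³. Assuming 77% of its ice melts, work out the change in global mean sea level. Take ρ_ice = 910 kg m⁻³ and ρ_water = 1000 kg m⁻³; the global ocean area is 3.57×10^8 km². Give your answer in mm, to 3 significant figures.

≈ 10.3 mm

Lunund: 0.77 × 5240 km³ × (910/1000) = 3672 km³ of water.
Spread over 3.57×10^14 m² of ocean, Δh = 3.672×10^12 / 3.57×10^14 = 0.0103 m = 10.3 mm.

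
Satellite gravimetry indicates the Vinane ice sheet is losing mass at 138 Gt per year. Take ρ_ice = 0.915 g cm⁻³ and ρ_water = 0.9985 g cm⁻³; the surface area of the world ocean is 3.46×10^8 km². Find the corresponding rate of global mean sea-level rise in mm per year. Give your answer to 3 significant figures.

ρ_w = 0.9985 g cm⁻³ = 998.5 kg m⁻³. Annual water volume added = 138 Gt / ρ_w = 1.380×10^14 kg / 998.5 kg m⁻³ = 1.382×10^11 m³.
Δh per year = 1.382×10^11 / 3.46×10^14 = 3.99×10^-4 m = 0.399 mm.

≈ 0.399 mm/yr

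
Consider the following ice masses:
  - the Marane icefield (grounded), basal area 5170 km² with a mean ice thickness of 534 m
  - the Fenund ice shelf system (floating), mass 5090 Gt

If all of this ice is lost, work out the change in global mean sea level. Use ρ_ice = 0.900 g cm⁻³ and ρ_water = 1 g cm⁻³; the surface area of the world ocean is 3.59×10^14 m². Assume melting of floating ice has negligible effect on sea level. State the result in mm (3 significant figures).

Marane: ice volume = 5170 km² × 534 m = 2761 km³; 2761 × (900/1000) = 2485 km³ of water.
The Fenund ice shelf system is floating and already displaces its own weight of water, so its melt adds essentially nothing to sea level.
Total added water ≈ 2.485×10^12 m³ over 3.59×10^14 m² → Δh = 6.92×10^-3 m = 6.92 mm.

≈ 6.92 mm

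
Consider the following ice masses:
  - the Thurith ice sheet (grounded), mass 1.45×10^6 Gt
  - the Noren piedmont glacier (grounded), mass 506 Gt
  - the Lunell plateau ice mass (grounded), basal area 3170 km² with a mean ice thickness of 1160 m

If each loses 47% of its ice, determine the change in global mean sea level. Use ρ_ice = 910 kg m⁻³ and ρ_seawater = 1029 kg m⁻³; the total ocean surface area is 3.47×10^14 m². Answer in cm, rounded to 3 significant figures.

≈ 191 cm

Thurith: 0.47 × 1.45×10^6 Gt = 6.815×10^17 kg; dividing by ρ_w = 1029 kg m⁻³ gives 6.623×10^14 m³ of water.
Noren: 0.47 × 506 Gt = 2.378×10^14 kg; dividing by ρ_w = 1029 kg m⁻³ gives 2.311×10^11 m³ of water.
Lunell: ice volume = 3170 km² × 1160 m = 3677 km³; 0.47 × 3677 × (910/1029) = 1528 km³ of water.
Total added water ≈ 6.641×10^14 m³ over 3.47×10^14 m² → Δh = 1.91 m = 191 cm.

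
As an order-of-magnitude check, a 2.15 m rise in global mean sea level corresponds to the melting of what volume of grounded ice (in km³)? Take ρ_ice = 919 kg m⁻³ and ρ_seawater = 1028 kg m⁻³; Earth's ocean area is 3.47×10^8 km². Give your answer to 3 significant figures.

Required water volume = Δh × A = 2.15 m × 3.47×10^14 m² = 7.460×10^14 m³ = 7.460×10^5 km³.
Ice volume = water volume × ρ_w/ρ_ice = 7.460×10^5 × 1028/919 = 8.35×10^5 km³.

≈ 8.35×10^5 km³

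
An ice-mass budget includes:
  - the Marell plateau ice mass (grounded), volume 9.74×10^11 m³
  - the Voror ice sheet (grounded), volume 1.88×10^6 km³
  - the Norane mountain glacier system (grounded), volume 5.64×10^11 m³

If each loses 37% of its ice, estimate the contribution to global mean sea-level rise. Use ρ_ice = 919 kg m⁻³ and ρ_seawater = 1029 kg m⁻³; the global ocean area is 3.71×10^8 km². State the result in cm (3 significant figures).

Marell: 0.37 × 9.74×10^11 m³ × (919/1029) = 3.219×10^11 m³ of water.
Voror: 0.37 × 1.88×10^6 km³ × (919/1029) = 6.212×10^5 km³ of water.
Norane: 0.37 × 5.64×10^11 m³ × (919/1029) = 1.864×10^11 m³ of water.
Total added water ≈ 6.217×10^14 m³ over 3.71×10^14 m² → Δh = 1.68 m = 168 cm.

≈ 168 cm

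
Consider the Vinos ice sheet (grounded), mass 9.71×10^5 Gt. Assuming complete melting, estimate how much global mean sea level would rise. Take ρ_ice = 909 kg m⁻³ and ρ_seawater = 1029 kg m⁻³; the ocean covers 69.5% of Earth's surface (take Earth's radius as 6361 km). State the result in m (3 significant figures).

≈ 2.67 m

Vinos: 9.71×10^5 Gt = 9.710×10^17 kg; dividing by ρ_w = 1029 kg m⁻³ gives 9.436×10^14 m³ of water.
Spread over 3.53×10^14 m² of ocean, Δh = 9.436×10^14 / 3.53×10^14 = 2.67 m.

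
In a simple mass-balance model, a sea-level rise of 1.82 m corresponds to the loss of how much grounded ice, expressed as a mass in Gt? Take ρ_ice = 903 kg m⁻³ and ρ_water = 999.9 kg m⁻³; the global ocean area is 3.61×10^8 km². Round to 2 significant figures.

≈ 6.6×10^5 Gt

Required water volume = Δh × A = 1.82 m × 3.61×10^14 m² = 6.570×10^14 m³.
ρ_w = 999.9 kg m⁻³, so the mass of water = 6.570×10^14 m³ × 999.9 kg m⁻³ = 6.570×10^17 kg = 6.6×10^5 Gt (and the same mass of ice, by conservation).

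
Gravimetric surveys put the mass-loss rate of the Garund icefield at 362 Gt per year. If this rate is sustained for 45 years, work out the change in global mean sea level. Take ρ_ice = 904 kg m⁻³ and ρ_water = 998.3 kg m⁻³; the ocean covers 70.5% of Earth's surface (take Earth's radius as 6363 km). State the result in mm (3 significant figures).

≈ 45.5 mm

Total mass lost = 362 Gt/yr × 45 yr = 1.629×10^4 Gt = 1.629×10^16 kg.
ρ_w = 998.3 kg m⁻³, so water volume = 1.629×10^16 / 998.3 = 1.632×10^13 m³.
Δh = 1.632×10^13 / 3.59×10^14 = 0.0455 m = 45.5 mm.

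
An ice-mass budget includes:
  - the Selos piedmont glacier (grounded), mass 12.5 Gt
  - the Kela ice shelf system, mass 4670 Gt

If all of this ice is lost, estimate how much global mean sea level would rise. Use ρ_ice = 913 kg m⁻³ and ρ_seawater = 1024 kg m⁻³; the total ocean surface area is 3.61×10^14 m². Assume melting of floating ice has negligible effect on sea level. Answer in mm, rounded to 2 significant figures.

≈ 0.034 mm

Selos: 12.5 Gt = 1.250×10^13 kg; dividing by ρ_w = 1024 kg m⁻³ gives 1.221×10^10 m³ of water.
The Kela ice shelf system is floating and already displaces its own weight of water, so its melt adds essentially nothing to sea level.
Total added water ≈ 1.221×10^10 m³ over 3.61×10^14 m² → Δh = 3.38×10^-5 m = 0.034 mm.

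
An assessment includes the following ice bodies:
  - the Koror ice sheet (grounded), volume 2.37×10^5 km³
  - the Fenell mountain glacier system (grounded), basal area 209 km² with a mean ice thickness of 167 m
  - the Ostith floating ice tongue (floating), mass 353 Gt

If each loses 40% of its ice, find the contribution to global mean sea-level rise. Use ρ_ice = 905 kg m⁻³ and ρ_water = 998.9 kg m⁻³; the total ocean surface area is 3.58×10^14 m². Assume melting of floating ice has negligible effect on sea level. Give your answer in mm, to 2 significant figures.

≈ 240 mm

Koror: 0.4 × 2.37×10^5 km³ × (905/998.9) = 8.589×10^4 km³ of water.
Fenell: ice volume = 209 km² × 167 m = 34.90 km³; 0.4 × 34.90 × (905/998.9) = 12.65 km³ of water.
The Ostith floating ice tongue is floating and already displaces its own weight of water, so its melt adds essentially nothing to sea level.
Total added water ≈ 8.590×10^13 m³ over 3.58×10^14 m² → Δh = 0.240 m = 240 mm.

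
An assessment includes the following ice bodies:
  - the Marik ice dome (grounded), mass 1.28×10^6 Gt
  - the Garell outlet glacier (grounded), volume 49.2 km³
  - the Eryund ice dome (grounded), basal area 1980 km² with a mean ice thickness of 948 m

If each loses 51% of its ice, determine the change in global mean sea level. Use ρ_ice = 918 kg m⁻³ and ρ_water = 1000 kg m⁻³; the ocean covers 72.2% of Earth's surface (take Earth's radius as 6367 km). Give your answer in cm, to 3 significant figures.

≈ 178 cm

Marik: 0.51 × 1.28×10^6 Gt = 6.528×10^17 kg; dividing by ρ_w = 1000 kg m⁻³ gives 6.528×10^14 m³ of water.
Garell: 0.51 × 49.2 km³ × (918/1000) = 23.03 km³ of water.
Eryund: ice volume = 1980 km² × 948 m = 1877 km³; 0.51 × 1877 × (918/1000) = 878.8 km³ of water.
Total added water ≈ 6.537×10^14 m³ over 3.68×10^14 m² → Δh = 1.78 m = 178 cm.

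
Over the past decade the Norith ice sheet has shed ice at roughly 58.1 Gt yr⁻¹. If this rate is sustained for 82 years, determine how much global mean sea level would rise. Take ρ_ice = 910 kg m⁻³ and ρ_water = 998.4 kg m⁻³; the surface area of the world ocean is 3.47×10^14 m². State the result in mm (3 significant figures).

Total mass lost = 58.1 Gt/yr × 82 yr = 4764 Gt = 4.764×10^15 kg.
ρ_w = 998.4 kg m⁻³, so water volume = 4.764×10^15 / 998.4 = 4.772×10^12 m³.
Δh = 4.772×10^12 / 3.47×10^14 = 0.0138 m = 13.8 mm.

≈ 13.8 mm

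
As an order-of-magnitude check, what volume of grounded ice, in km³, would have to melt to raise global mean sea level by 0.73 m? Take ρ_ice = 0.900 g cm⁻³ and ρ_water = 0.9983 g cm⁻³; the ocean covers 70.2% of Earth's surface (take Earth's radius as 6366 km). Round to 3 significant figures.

≈ 2.89×10^5 km³

Required water volume = Δh × A = 0.73 m × 3.58×10^14 m² = 2.610×10^14 m³ = 2.610×10^5 km³.
Ice volume = water volume × ρ_w/ρ_ice = 2.610×10^5 × 998.3/900 = 2.89×10^5 km³.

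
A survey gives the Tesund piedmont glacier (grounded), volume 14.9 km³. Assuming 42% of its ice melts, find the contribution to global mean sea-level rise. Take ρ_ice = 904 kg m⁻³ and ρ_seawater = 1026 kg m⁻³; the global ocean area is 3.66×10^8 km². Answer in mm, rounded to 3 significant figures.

≈ 0.0151 mm

Tesund: 0.42 × 14.9 km³ × (904/1026) = 5.514 km³ of water.
Spread over 3.66×10^14 m² of ocean, Δh = 5.514×10^9 / 3.66×10^14 = 1.51×10^-5 m = 0.0151 mm.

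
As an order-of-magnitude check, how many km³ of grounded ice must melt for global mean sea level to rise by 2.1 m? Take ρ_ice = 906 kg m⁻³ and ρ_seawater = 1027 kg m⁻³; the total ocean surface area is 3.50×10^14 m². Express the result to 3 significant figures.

Required water volume = Δh × A = 2.1 m × 3.50×10^14 m² = 7.350×10^14 m³ = 7.350×10^5 km³.
Ice volume = water volume × ρ_w/ρ_ice = 7.350×10^5 × 1027/906 = 8.33×10^5 km³.

≈ 8.33×10^5 km³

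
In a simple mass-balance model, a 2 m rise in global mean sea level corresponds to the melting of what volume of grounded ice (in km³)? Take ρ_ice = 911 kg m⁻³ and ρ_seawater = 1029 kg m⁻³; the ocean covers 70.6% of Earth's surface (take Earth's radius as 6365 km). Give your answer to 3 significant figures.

Required water volume = Δh × A = 2 m × 3.59×10^14 m² = 7.189×10^14 m³ = 7.189×10^5 km³.
Ice volume = water volume × ρ_w/ρ_ice = 7.189×10^5 × 1029/911 = 8.12×10^5 km³.

≈ 8.12×10^5 km³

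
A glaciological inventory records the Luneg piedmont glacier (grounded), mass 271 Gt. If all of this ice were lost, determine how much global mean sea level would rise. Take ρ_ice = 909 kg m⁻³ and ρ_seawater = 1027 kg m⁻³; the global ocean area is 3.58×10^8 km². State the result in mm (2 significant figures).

≈ 0.74 mm

Luneg: 271 Gt = 2.710×10^14 kg; dividing by ρ_w = 1027 kg m⁻³ gives 2.639×10^11 m³ of water.
Spread over 3.58×10^14 m² of ocean, Δh = 2.639×10^11 / 3.58×10^14 = 7.37×10^-4 m = 0.74 mm.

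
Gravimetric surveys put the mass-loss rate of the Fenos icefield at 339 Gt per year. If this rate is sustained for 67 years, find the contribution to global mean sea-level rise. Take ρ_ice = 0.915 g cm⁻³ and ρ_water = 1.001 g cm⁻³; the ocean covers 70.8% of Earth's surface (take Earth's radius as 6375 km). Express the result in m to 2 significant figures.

≈ 0.063 m

Total mass lost = 339 Gt/yr × 67 yr = 2.271×10^4 Gt = 2.271×10^16 kg.
ρ_w = 1.001 g cm⁻³ = 1001 kg m⁻³, so water volume = 2.271×10^16 / 1001 = 2.269×10^13 m³.
Δh = 2.269×10^13 / 3.62×10^14 = 0.0628 m.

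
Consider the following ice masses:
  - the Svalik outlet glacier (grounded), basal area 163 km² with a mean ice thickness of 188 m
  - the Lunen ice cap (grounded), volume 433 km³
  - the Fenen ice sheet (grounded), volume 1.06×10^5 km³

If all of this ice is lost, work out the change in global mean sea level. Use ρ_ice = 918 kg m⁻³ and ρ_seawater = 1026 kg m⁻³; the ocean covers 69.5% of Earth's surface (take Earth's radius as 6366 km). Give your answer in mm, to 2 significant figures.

≈ 270 mm

Svalik: ice volume = 163 km² × 188 m = 30.64 km³; 30.64 × (918/1026) = 27.42 km³ of water.
Lunen: 433 km³ × (918/1026) = 387.4 km³ of water.
Fenen: 1.06×10^5 km³ × (918/1026) = 9.484×10^4 km³ of water.
Total added water ≈ 9.526×10^13 m³ over 3.54×10^14 m² → Δh = 0.269 m = 270 mm.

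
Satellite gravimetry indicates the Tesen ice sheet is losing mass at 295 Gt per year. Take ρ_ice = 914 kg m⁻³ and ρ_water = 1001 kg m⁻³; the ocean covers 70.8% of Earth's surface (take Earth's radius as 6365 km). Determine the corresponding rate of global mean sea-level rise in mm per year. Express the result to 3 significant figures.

≈ 0.818 mm/yr

ρ_w = 1001 kg m⁻³. Annual water volume added = 295 Gt / ρ_w = 2.950×10^14 kg / 1001 kg m⁻³ = 2.947×10^11 m³.
Δh per year = 2.947×10^11 / 3.60×10^14 = 8.18×10^-4 m = 0.818 mm.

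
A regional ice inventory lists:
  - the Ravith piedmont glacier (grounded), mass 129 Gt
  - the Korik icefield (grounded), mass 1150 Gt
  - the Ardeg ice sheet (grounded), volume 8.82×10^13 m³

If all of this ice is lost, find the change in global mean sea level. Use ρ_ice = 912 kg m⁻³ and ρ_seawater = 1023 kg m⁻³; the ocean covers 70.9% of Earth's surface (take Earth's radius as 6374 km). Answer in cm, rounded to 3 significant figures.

≈ 22.1 cm

Ravith: 129 Gt = 1.290×10^14 kg; dividing by ρ_w = 1023 kg m⁻³ gives 1.261×10^11 m³ of water.
Korik: 1150 Gt = 1.150×10^15 kg; dividing by ρ_w = 1023 kg m⁻³ gives 1.124×10^12 m³ of water.
Ardeg: 8.82×10^13 m³ × (912/1023) = 7.863×10^13 m³ of water.
Total added water ≈ 7.988×10^13 m³ over 3.62×10^14 m² → Δh = 0.221 m = 22.1 cm.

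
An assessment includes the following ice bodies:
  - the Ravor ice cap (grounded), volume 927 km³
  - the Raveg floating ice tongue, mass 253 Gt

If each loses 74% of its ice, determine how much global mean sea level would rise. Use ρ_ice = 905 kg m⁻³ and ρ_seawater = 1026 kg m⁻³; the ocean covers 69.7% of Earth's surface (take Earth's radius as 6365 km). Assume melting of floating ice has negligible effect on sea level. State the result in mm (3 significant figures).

≈ 1.71 mm

Ravor: 0.74 × 927 km³ × (905/1026) = 605.1 km³ of water.
The Raveg floating ice tongue is floating and already displaces its own weight of water, so its melt adds essentially nothing to sea level.
Total added water ≈ 6.051×10^11 m³ over 3.55×10^14 m² → Δh = 1.71×10^-3 m = 1.71 mm.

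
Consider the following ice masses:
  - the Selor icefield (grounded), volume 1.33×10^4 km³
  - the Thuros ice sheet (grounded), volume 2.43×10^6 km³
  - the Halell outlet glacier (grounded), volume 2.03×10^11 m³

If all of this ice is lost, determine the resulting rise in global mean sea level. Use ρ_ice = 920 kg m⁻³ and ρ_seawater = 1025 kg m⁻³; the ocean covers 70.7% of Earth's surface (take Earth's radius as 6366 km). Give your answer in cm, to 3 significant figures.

Selor: 1.33×10^4 km³ × (920/1025) = 1.194×10^4 km³ of water.
Thuros: 2.43×10^6 km³ × (920/1025) = 2.181×10^6 km³ of water.
Halell: 2.03×10^11 m³ × (920/1025) = 1.822×10^11 m³ of water.
Total added water ≈ 2.193×10^15 m³ over 3.60×10^14 m² → Δh = 6.09 m = 609 cm.

≈ 609 cm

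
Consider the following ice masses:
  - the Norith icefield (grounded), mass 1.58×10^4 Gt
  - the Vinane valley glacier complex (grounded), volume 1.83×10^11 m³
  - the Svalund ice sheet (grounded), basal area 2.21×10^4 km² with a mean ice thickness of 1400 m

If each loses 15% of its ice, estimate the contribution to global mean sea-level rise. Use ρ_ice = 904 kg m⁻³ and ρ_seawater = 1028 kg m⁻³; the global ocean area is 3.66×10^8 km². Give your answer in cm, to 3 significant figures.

≈ 1.75 cm

Norith: 0.15 × 1.58×10^4 Gt = 2.370×10^15 kg; dividing by ρ_w = 1028 kg m⁻³ gives 2.305×10^12 m³ of water.
Vinane: 0.15 × 1.83×10^11 m³ × (904/1028) = 2.414×10^10 m³ of water.
Svalund: ice volume = 2.21×10^4 km² × 1400 m = 3.094×10^4 km³; 0.15 × 3.094×10^4 × (904/1028) = 4081 km³ of water.
Total added water ≈ 6.411×10^12 m³ over 3.66×10^14 m² → Δh = 0.0175 m = 1.75 cm.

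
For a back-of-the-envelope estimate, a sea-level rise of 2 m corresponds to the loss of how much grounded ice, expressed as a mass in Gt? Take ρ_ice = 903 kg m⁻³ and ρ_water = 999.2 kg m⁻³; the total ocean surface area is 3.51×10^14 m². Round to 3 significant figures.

≈ 7.01×10^5 Gt

Required water volume = Δh × A = 2 m × 3.51×10^14 m² = 7.020×10^14 m³.
ρ_w = 999.2 kg m⁻³, so the mass of water = 7.020×10^14 m³ × 999.2 kg m⁻³ = 7.014×10^17 kg = 7.01×10^5 Gt (and the same mass of ice, by conservation).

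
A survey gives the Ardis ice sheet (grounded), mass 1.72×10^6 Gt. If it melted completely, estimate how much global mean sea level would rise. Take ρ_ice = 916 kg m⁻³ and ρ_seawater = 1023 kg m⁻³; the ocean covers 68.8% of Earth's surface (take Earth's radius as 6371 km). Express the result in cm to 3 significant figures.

Ardis: 1.72×10^6 Gt = 1.720×10^18 kg; dividing by ρ_w = 1023 kg m⁻³ gives 1.681×10^15 m³ of water.
Spread over 3.51×10^14 m² of ocean, Δh = 1.681×10^15 / 3.51×10^14 = 4.79 m = 479 cm.

≈ 479 cm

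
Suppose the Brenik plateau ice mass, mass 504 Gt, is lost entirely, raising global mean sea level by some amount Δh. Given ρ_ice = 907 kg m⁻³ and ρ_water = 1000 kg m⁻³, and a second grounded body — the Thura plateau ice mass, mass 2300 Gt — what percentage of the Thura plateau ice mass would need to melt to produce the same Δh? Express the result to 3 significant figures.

Equal sea-level rise means equal mass of meltwater, i.e. equal mass of ice lost.
Ice mass of Brenik: 5.040×10^14 kg; ice mass of Thura: 2.300×10^15 kg.
Fraction required = 5.040×10^14 / 2.300×10^15 = 0.219 → 21.9 %.

≈ 21.9 %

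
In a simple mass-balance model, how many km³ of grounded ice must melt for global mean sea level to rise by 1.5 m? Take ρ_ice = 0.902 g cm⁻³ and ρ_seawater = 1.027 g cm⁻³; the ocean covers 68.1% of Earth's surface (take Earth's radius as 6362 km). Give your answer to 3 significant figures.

≈ 5.92×10^5 km³

Required water volume = Δh × A = 1.5 m × 3.46×10^14 m² = 5.196×10^14 m³ = 5.196×10^5 km³.
Ice volume = water volume × ρ_w/ρ_ice = 5.196×10^5 × 1027/902 = 5.92×10^5 km³.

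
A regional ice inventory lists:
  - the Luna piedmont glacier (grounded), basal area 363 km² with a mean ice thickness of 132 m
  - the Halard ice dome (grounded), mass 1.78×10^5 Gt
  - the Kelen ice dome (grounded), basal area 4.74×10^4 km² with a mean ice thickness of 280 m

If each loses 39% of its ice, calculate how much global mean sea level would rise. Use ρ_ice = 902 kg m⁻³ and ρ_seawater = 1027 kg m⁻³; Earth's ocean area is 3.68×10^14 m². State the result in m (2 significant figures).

Luna: ice volume = 363 km² × 132 m = 47.92 km³; 0.39 × 47.92 × (902/1027) = 16.41 km³ of water.
Halard: 0.39 × 1.78×10^5 Gt = 6.942×10^16 kg; dividing by ρ_w = 1027 kg m⁻³ gives 6.759×10^13 m³ of water.
Kelen: ice volume = 4.74×10^4 km² × 280 m = 1.327×10^4 km³; 0.39 × 1.327×10^4 × (902/1027) = 4546 km³ of water.
Total added water ≈ 7.216×10^13 m³ over 3.68×10^14 m² → Δh = 0.196 m.

≈ 0.20 m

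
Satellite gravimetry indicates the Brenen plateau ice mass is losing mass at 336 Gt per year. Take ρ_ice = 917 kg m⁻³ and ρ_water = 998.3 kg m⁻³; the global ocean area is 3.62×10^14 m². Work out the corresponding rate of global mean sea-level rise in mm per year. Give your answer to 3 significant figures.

≈ 0.930 mm/yr

ρ_w = 998.3 kg m⁻³. Annual water volume added = 336 Gt / ρ_w = 3.360×10^14 kg / 998.3 kg m⁻³ = 3.366×10^11 m³.
Δh per year = 3.366×10^11 / 3.62×10^14 = 9.30×10^-4 m = 0.930 mm.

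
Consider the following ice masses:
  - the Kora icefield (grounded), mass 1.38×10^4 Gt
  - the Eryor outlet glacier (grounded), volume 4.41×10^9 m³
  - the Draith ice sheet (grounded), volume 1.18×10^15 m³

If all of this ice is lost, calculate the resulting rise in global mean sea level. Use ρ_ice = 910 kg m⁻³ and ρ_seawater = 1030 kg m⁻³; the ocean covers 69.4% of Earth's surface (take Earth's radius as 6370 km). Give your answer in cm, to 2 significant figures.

≈ 300 cm

Kora: 1.38×10^4 Gt = 1.380×10^16 kg; dividing by ρ_w = 1030 kg m⁻³ gives 1.340×10^13 m³ of water.
Eryor: 4.41×10^9 m³ × (910/1030) = 3.896×10^9 m³ of water.
Draith: 1.18×10^15 m³ × (910/1030) = 1.043×10^15 m³ of water.
Total added water ≈ 1.056×10^15 m³ over 3.54×10^14 m² → Δh = 2.98 m = 300 cm.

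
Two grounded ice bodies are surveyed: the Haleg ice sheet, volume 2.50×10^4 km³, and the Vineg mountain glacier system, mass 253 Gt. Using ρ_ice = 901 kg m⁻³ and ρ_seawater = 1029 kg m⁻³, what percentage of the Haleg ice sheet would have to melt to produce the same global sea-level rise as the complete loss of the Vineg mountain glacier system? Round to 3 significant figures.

Equal sea-level rise means equal mass of meltwater, i.e. equal mass of ice lost.
Ice mass of Vineg: 2.530×10^14 kg; ice mass of Haleg: 2.252×10^16 kg.
Fraction required = 2.530×10^14 / 2.252×10^16 = 0.0112 → 1.12 %.

≈ 1.12 %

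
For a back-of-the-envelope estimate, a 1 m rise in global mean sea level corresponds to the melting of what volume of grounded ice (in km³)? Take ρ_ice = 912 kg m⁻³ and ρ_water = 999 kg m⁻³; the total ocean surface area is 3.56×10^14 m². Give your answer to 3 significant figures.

Required water volume = Δh × A = 1 m × 3.56×10^14 m² = 3.560×10^14 m³ = 3.560×10^5 km³.
Ice volume = water volume × ρ_w/ρ_ice = 3.560×10^5 × 999/912 = 3.90×10^5 km³.

≈ 3.90×10^5 km³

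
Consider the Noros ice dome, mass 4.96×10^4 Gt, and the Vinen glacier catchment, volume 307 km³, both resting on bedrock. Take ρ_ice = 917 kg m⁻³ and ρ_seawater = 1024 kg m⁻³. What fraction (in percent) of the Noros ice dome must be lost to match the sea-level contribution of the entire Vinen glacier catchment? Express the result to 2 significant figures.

≈ 0.57 %

Equal sea-level rise means equal mass of meltwater, i.e. equal mass of ice lost.
Ice mass of Vinen: 2.815×10^14 kg; ice mass of Noros: 4.960×10^16 kg.
Fraction required = 2.815×10^14 / 4.960×10^16 = 5.68×10^-3 → 0.57 %.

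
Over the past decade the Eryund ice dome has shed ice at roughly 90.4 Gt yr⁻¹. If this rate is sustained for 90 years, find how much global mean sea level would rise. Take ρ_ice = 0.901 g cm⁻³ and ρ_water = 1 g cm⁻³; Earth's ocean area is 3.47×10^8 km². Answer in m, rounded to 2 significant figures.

Total mass lost = 90.4 Gt/yr × 90 yr = 8136 Gt = 8.136×10^15 kg.
ρ_w = 1 g cm⁻³ = 1000 kg m⁻³, so water volume = 8.136×10^15 / 1000 = 8.136×10^12 m³.
Δh = 8.136×10^12 / 3.47×10^14 = 0.0234 m.

≈ 0.023 m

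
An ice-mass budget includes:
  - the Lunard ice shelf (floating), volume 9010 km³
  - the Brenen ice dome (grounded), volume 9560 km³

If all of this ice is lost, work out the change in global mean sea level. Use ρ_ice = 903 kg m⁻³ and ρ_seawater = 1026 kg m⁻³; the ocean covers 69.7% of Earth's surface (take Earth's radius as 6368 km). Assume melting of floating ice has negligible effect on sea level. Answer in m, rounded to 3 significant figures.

≈ 0.0237 m

The Lunard ice shelf is floating and already displaces its own weight of water, so its melt adds essentially nothing to sea level.
Brenen: 9560 km³ × (903/1026) = 8414 km³ of water.
Total added water ≈ 8.414×10^12 m³ over 3.55×10^14 m² → Δh = 0.0237 m.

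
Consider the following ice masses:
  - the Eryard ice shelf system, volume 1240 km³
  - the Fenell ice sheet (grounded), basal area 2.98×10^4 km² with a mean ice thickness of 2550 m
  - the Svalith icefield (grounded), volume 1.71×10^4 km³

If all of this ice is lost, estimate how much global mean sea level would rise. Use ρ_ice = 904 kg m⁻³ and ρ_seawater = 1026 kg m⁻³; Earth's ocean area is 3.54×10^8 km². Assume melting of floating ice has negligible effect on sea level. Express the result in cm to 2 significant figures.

The Eryard ice shelf system is floating and already displaces its own weight of water, so its melt adds essentially nothing to sea level.
Fenell: ice volume = 2.98×10^4 km² × 2550 m = 7.599×10^4 km³; 7.599×10^4 × (904/1026) = 6.695×10^4 km³ of water.
Svalith: 1.71×10^4 km³ × (904/1026) = 1.507×10^4 km³ of water.
Total added water ≈ 8.202×10^13 m³ over 3.54×10^14 m² → Δh = 0.232 m = 23 cm.

≈ 23 cm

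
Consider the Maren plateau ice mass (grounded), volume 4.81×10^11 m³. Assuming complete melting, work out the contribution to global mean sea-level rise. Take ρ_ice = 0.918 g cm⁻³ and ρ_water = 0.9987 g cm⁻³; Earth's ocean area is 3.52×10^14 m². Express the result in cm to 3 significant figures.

≈ 0.126 cm

Maren: 4.81×10^11 m³ × (918/998.7) = 4.421×10^11 m³ of water.
Spread over 3.52×10^14 m² of ocean, Δh = 4.421×10^11 / 3.52×10^14 = 1.26×10^-3 m = 0.126 cm.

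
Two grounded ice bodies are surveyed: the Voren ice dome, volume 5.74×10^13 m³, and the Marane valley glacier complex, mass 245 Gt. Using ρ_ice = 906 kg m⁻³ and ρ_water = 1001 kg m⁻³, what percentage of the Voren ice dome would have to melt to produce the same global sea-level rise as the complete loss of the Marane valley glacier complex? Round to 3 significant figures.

≈ 0.471 %

Equal sea-level rise means equal mass of meltwater, i.e. equal mass of ice lost.
Ice mass of Marane: 2.450×10^14 kg; ice mass of Voren: 5.200×10^16 kg.
Fraction required = 2.450×10^14 / 5.200×10^16 = 4.71×10^-3 → 0.471 %.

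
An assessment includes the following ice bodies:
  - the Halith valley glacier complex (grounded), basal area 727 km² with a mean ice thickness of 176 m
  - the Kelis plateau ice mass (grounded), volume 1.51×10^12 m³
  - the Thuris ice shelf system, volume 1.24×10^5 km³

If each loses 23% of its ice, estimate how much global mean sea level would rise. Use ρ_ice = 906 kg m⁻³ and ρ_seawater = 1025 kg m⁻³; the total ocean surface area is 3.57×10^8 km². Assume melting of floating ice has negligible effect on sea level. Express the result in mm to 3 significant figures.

Halith: ice volume = 727 km² × 176 m = 128.0 km³; 0.23 × 128.0 × (906/1025) = 26.01 km³ of water.
Kelis: 0.23 × 1.51×10^12 m³ × (906/1025) = 3.070×10^11 m³ of water.
The Thuris ice shelf system is floating and already displaces its own weight of water, so its melt adds essentially nothing to sea level.
Total added water ≈ 3.330×10^11 m³ over 3.57×10^14 m² → Δh = 9.33×10^-4 m = 0.933 mm.

≈ 0.933 mm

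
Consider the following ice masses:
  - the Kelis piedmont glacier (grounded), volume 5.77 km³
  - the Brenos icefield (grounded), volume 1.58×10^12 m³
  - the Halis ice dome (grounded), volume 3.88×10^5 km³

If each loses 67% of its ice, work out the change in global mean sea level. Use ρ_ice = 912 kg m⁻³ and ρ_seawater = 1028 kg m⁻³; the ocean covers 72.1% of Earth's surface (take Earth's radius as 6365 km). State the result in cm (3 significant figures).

≈ 63.1 cm

Kelis: 0.67 × 5.77 km³ × (912/1028) = 3.430 km³ of water.
Brenos: 0.67 × 1.58×10^12 m³ × (912/1028) = 9.391×10^11 m³ of water.
Halis: 0.67 × 3.88×10^5 km³ × (912/1028) = 2.306×10^5 km³ of water.
Total added water ≈ 2.316×10^14 m³ over 3.67×10^14 m² → Δh = 0.631 m = 63.1 cm.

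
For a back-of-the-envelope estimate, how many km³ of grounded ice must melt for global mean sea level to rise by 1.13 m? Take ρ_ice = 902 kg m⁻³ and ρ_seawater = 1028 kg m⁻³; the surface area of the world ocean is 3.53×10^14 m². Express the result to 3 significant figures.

≈ 4.55×10^5 km³

Required water volume = Δh × A = 1.13 m × 3.53×10^14 m² = 3.989×10^14 m³ = 3.989×10^5 km³.
Ice volume = water volume × ρ_w/ρ_ice = 3.989×10^5 × 1028/902 = 4.55×10^5 km³.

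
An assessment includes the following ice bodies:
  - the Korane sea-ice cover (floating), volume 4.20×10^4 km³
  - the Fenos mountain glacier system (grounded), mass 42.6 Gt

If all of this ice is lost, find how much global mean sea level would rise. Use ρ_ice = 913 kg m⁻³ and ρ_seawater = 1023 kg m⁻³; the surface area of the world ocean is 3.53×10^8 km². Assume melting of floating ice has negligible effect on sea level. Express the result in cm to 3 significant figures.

≈ 0.0118 cm

The Korane sea-ice cover is floating and already displaces its own weight of water, so its melt adds essentially nothing to sea level.
Fenos: 42.6 Gt = 4.260×10^13 kg; dividing by ρ_w = 1023 kg m⁻³ gives 4.164×10^10 m³ of water.
Total added water ≈ 4.164×10^10 m³ over 3.53×10^14 m² → Δh = 1.18×10^-4 m = 0.0118 cm.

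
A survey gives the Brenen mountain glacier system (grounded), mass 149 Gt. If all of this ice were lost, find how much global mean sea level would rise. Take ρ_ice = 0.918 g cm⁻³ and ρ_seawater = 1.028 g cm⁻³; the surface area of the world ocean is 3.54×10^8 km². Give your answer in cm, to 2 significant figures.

≈ 0.041 cm

Brenen: 149 Gt = 1.490×10^14 kg; dividing by ρ_w = 1.028 g cm⁻³ = 1028 kg m⁻³ gives 1.449×10^11 m³ of water.
Spread over 3.54×10^14 m² of ocean, Δh = 1.449×10^11 / 3.54×10^14 = 4.09×10^-4 m = 0.041 cm.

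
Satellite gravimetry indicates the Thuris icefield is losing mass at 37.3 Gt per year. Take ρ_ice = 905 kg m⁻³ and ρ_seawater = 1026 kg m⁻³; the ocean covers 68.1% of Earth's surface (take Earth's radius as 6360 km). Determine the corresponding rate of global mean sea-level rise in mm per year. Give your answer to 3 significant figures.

ρ_w = 1026 kg m⁻³. Annual water volume added = 37.3 Gt / ρ_w = 3.730×10^13 kg / 1026 kg m⁻³ = 3.635×10^10 m³.
Δh per year = 3.635×10^10 / 3.46×10^14 = 1.05×10^-4 m = 0.105 mm.

≈ 0.105 mm/yr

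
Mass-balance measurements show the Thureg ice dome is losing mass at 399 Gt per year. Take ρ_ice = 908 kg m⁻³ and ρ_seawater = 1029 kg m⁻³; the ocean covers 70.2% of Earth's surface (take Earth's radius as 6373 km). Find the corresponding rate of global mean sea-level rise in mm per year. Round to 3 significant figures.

ρ_w = 1029 kg m⁻³. Annual water volume added = 399 Gt / ρ_w = 3.990×10^14 kg / 1029 kg m⁻³ = 3.878×10^11 m³.
Δh per year = 3.878×10^11 / 3.58×10^14 = 1.08×10^-3 m = 1.08 mm.

≈ 1.08 mm/yr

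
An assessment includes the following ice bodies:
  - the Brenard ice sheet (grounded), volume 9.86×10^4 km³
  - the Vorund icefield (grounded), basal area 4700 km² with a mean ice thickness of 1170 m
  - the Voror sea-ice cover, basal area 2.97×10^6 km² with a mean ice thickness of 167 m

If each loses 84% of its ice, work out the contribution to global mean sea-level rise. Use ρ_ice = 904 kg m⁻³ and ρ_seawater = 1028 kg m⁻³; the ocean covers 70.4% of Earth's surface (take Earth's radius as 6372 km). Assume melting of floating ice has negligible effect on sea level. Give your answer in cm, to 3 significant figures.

≈ 21.4 cm

Brenard: 0.84 × 9.86×10^4 km³ × (904/1028) = 7.283×10^4 km³ of water.
Vorund: ice volume = 4700 km² × 1170 m = 5499 km³; 0.84 × 5499 × (904/1028) = 4062 km³ of water.
The Voror sea-ice cover is floating and already displaces its own weight of water, so its melt adds essentially nothing to sea level.
Total added water ≈ 7.690×10^13 m³ over 3.59×10^14 m² → Δh = 0.214 m = 21.4 cm.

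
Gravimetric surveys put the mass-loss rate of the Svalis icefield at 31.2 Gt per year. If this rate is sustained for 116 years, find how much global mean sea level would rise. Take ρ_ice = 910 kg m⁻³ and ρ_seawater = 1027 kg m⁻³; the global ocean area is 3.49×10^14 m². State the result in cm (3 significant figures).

Total mass lost = 31.2 Gt/yr × 116 yr = 3619 Gt = 3.619×10^15 kg.
ρ_w = 1027 kg m⁻³, so water volume = 3.619×10^15 / 1027 = 3.524×10^12 m³.
Δh = 3.524×10^12 / 3.49×10^14 = 0.0101 m = 1.01 cm.

≈ 1.01 cm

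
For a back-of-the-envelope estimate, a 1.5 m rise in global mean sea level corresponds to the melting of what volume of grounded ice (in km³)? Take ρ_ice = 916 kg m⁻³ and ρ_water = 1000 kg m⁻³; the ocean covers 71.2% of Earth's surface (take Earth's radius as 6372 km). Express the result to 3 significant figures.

≈ 5.95×10^5 km³

Required water volume = Δh × A = 1.5 m × 3.63×10^14 m² = 5.449×10^14 m³ = 5.449×10^5 km³.
Ice volume = water volume × ρ_w/ρ_ice = 5.449×10^5 × 1000/916 = 5.95×10^5 km³.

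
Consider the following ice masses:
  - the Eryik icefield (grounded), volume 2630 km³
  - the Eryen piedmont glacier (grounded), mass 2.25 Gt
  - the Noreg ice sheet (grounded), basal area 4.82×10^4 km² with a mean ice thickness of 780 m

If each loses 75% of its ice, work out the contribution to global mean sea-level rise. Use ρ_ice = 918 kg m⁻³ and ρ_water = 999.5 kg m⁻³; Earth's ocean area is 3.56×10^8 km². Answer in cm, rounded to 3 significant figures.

Eryik: 0.75 × 2630 km³ × (918/999.5) = 1812 km³ of water.
Eryen: 0.75 × 2.25 Gt = 1.688×10^12 kg; dividing by ρ_w = 999.5 kg m⁻³ gives 1.688×10^9 m³ of water.
Noreg: ice volume = 4.82×10^4 km² × 780 m = 3.760×10^4 km³; 0.75 × 3.760×10^4 × (918/999.5) = 2.590×10^4 km³ of water.
Total added water ≈ 2.771×10^13 m³ over 3.56×10^14 m² → Δh = 0.0778 m = 7.78 cm.

≈ 7.78 cm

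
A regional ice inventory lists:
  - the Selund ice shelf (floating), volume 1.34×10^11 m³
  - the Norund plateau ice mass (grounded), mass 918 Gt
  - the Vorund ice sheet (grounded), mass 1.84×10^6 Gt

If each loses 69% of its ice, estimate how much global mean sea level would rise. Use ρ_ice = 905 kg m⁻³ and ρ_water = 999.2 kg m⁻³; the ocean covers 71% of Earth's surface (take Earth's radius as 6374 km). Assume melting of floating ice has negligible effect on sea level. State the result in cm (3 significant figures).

The Selund ice shelf is floating and already displaces its own weight of water, so its melt adds essentially nothing to sea level.
Norund: 0.69 × 918 Gt = 6.334×10^14 kg; dividing by ρ_w = 999.2 kg m⁻³ gives 6.339×10^11 m³ of water.
Vorund: 0.69 × 1.84×10^6 Gt = 1.270×10^18 kg; dividing by ρ_w = 999.2 kg m⁻³ gives 1.271×10^15 m³ of water.
Total added water ≈ 1.271×10^15 m³ over 3.62×10^14 m² → Δh = 3.51 m = 351 cm.

≈ 351 cm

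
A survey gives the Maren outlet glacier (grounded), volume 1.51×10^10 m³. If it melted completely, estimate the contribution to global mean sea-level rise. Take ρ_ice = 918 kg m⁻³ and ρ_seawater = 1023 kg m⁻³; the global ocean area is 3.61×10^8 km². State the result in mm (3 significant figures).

≈ 0.0375 mm

Maren: 1.51×10^10 m³ × (918/1023) = 1.355×10^10 m³ of water.
Spread over 3.61×10^14 m² of ocean, Δh = 1.355×10^10 / 3.61×10^14 = 3.75×10^-5 m = 0.0375 mm.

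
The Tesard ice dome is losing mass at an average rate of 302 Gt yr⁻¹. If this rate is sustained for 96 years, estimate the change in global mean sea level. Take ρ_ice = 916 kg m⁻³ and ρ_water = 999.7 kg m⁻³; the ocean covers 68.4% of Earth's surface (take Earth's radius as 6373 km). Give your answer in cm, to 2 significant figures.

≈ 8.3 cm

Total mass lost = 302 Gt/yr × 96 yr = 2.899×10^4 Gt = 2.899×10^16 kg.
ρ_w = 999.7 kg m⁻³, so water volume = 2.899×10^16 / 999.7 = 2.900×10^13 m³.
Δh = 2.900×10^13 / 3.49×10^14 = 0.0831 m = 8.3 cm.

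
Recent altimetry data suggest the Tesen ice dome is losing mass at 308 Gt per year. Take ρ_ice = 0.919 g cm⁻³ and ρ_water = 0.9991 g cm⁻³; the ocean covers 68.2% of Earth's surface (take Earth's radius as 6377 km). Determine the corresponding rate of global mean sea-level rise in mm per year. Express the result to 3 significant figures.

≈ 0.885 mm/yr

ρ_w = 0.9991 g cm⁻³ = 999.1 kg m⁻³. Annual water volume added = 308 Gt / ρ_w = 3.080×10^14 kg / 999.1 kg m⁻³ = 3.083×10^11 m³.
Δh per year = 3.083×10^11 / 3.49×10^14 = 8.85×10^-4 m = 0.885 mm.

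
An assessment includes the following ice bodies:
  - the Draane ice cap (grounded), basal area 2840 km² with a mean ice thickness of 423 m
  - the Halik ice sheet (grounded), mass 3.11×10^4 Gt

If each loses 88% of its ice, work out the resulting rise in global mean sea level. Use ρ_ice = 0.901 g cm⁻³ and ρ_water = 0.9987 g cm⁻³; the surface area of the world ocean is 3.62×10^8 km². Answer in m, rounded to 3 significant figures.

≈ 0.0783 m

Draane: ice volume = 2840 km² × 423 m = 1201 km³; 0.88 × 1201 × (901/998.7) = 953.7 km³ of water.
Halik: 0.88 × 3.11×10^4 Gt = 2.737×10^16 kg; dividing by ρ_w = 0.9987 g cm⁻³ = 998.7 kg m⁻³ gives 2.740×10^13 m³ of water.
Total added water ≈ 2.836×10^13 m³ over 3.62×10^14 m² → Δh = 0.0783 m.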